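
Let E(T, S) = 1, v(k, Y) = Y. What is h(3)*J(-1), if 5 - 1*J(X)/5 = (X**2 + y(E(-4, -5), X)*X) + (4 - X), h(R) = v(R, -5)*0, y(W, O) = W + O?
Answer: 0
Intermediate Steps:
y(W, O) = O + W
h(R) = 0 (h(R) = -5*0 = 0)
J(X) = 5 - 5*X**2 + 5*X - 5*X*(1 + X) (J(X) = 25 - 5*((X**2 + (X + 1)*X) + (4 - X)) = 25 - 5*((X**2 + (1 + X)*X) + (4 - X)) = 25 - 5*((X**2 + X*(1 + X)) + (4 - X)) = 25 - 5*(4 + X**2 - X + X*(1 + X)) = 25 + (-20 - 5*X**2 + 5*X - 5*X*(1 + X)) = 5 - 5*X**2 + 5*X - 5*X*(1 + X))
h(3)*J(-1) = 0*(5 - 10*(-1)**2) = 0*(5 - 10*1) = 0*(5 - 10) = 0*(-5) = 0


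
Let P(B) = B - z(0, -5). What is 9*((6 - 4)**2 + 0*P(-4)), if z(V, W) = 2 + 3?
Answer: 36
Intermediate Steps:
z(V, W) = 5
P(B) = -5 + B (P(B) = B - 1*5 = B - 5 = -5 + B)
9*((6 - 4)**2 + 0*P(-4)) = 9*((6 - 4)**2 + 0*(-5 - 4)) = 9*(2**2 + 0*(-9)) = 9*(4 + 0) = 9*4 = 36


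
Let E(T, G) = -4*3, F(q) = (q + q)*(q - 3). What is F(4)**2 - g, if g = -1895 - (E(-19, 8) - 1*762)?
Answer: 1185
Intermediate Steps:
F(q) = 2*q*(-3 + q) (F(q) = (2*q)*(-3 + q) = 2*q*(-3 + q))
E(T, G) = -12
g = -1121 (g = -1895 - (-12 - 1*762) = -1895 - (-12 - 762) = -1895 - 1*(-774) = -1895 + 774 = -1121)
F(4)**2 - g = (2*4*(-3 + 4))**2 - 1*(-1121) = (2*4*1)**2 + 1121 = 8**2 + 1121 = 64 + 1121 = 1185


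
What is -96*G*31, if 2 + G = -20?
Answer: 65472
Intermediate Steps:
G = -22 (G = -2 - 20 = -22)
-96*G*31 = -96*(-22)*31 = 2112*31 = 65472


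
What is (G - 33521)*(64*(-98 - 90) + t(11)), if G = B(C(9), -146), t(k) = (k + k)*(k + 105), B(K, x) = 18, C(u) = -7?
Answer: 317608440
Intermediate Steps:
t(k) = 2*k*(105 + k) (t(k) = (2*k)*(105 + k) = 2*k*(105 + k))
G = 18
(G - 33521)*(64*(-98 - 90) + t(11)) = (18 - 33521)*(64*(-98 - 90) + 2*11*(105 + 11)) = -33503*(64*(-188) + 2*11*116) = -33503*(-12032 + 2552) = -33503*(-9480) = 317608440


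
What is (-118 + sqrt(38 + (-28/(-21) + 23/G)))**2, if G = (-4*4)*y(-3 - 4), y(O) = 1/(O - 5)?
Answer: (708 - sqrt(2037))**2/36 ≈ 12205.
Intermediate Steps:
y(O) = 1/(-5 + O)
G = 4/3 (G = (-4*4)/(-5 + (-3 - 4)) = -16/(-5 - 7) = -16/(-12) = -16*(-1/12) = 4/3 ≈ 1.3333)
(-118 + sqrt(38 + (-28/(-21) + 23/G)))**2 = (-118 + sqrt(38 + (-28/(-21) + 23/(4/3))))**2 = (-118 + sqrt(38 + (-28*(-1/21) + 23*(3/4))))**2 = (-118 + sqrt(38 + (4/3 + 69/4)))**2 = (-118 + sqrt(38 + 223/12))**2 = (-118 + sqrt(679/12))**2 = (-118 + sqrt(2037)/6)**2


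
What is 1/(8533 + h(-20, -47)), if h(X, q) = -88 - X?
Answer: 1/8465 ≈ 0.00011813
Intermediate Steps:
1/(8533 + h(-20, -47)) = 1/(8533 + (-88 - 1*(-20))) = 1/(8533 + (-88 + 20)) = 1/(8533 - 68) = 1/8465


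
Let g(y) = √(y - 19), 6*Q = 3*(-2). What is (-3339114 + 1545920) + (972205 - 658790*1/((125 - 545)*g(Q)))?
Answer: -820989 - 65879*I*√5/420 ≈ -8.2099e+5 - 350.74*I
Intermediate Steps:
Q = -1 (Q = (3*(-2))/6 = (⅙)*(-6) = -1)
g(y) = √(-19 + y)
(-3339114 + 1545920) + (972205 - 658790*1/((125 - 545)*g(Q))) = (-3339114 + 1545920) + (972205 - 658790*1/(√(-19 - 1)*(125 - 545))) = -1793194 + (972205 - 658790*I*√5/4200) = -1793194 + (972205 - 65879*I*√5/420) = -820989 - 65879*I*√5/420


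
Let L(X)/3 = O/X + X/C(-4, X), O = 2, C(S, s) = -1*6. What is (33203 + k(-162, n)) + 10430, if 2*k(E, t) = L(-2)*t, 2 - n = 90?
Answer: 43721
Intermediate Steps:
C(S, s) = -6
n = -88 (n = 2 - 1*90 = 2 - 90 = -88)
L(X) = 6/X - X/2 (L(X) = 3*(2/X + X/(-6)) = 3*(2/X + X*(-⅙)) = 3*(2/X - X/6) = 6/X - X/2)
k(E, t) = -t (k(E, t) = ((6/(-2) - ½*(-2))*t)/2 = ((6*(-½) + 1)*t)/2 = ((-3 + 1)*t)/2 = (-2*t)/2 = -t)
(33203 + k(-162, n)) + 10430 = (33203 - 1*(-88)) + 10430 = (33203 + 88) + 10430 = 33291 + 10430 = 43721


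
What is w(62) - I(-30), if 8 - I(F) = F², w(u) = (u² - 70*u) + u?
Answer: 458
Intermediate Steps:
w(u) = u² - 69*u
I(F) = 8 - F²
w(62) - I(-30) = 62*(-69 + 62) - (8 - 1*(-30)²) = 62*(-7) - (8 - 1*900) = -434 - (8 - 900) = -434 - 1*(-892) = -434 + 892 = 458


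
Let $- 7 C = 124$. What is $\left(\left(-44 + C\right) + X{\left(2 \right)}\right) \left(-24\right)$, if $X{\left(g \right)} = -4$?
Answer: $\frac{11040}{7} \approx 1577.1$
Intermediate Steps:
$C = - \frac{124}{7}$ ($C = \left(- \frac{1}{7}\right) 124 = - \frac{124}{7} \approx -17.714$)
$\left(\left(-44 + C\right) + X{\left(2 \right)}\right) \left(-24\right) = \left(\left(-44 - \frac{124}{7}\right) - 4\right) \left(-24\right) = \left(- \frac{432}{7} - 4\right) \left(-24\right) = \left(- \frac{460}{7}\right) \left(-24\right) = \frac{11040}{7}$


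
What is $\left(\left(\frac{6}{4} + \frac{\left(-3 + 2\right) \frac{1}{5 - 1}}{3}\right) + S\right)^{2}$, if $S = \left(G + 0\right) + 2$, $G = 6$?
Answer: $\frac{12769}{144} \approx 88.674$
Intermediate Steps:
$S = 8$ ($S = \left(6 + 0\right) + 2 = 6 + 2 = 8$)
$\left(\left(\frac{6}{4} + \frac{\left(-3 + 2\right) \frac{1}{5 - 1}}{3}\right) + S\right)^{2} = \left(\left(\frac{6}{4} + \frac{\left(-3 + 2\right) \frac{1}{5 - 1}}{3}\right) + 8\right)^{2} = \left(\left(6 \cdot \frac{1}{4} + - \frac{1}{4} \cdot \frac{1}{3}\right) + 8\right)^{2} = \left(\left(\frac{3}{2} + \left(-1\right) \frac{1}{4} \cdot \frac{1}{3}\right) + 8\right)^{2} = \left(\left(\frac{3}{2} - \frac{1}{12}\right) + 8\right)^{2} = \left(\frac{17}{12} + 8\right)^{2} = \left(\frac{113}{12}\right)^{2} = \frac{12769}{144}$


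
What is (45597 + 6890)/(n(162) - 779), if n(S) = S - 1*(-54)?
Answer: -52487/563 ≈ -93.227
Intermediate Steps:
n(S) = 54 + S (n(S) = S + 54 = 54 + S)
(45597 + 6890)/(n(162) - 779) = (45597 + 6890)/((54 + 162) - 779) = 52487/(216 - 779) = 52487/(-563) = 52487*(-1/563) = -52487/563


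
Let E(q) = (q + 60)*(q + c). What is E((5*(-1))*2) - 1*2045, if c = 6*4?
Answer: -1345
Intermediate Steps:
c = 24
E(q) = (24 + q)*(60 + q) (E(q) = (q + 60)*(q + 24) = (60 + q)*(24 + q) = (24 + q)*(60 + q))
E((5*(-1))*2) - 1*2045 = (1440 + ((5*(-1))*2)² + 84*((5*(-1))*2)) - 1*2045 = (1440 + (-5*2)² + 84*(-5*2)) - 2045 = (1440 + (-10)² + 84*(-10)) - 2045 = (1440 + 100 - 840) - 2045 = 700 - 2045 = -1345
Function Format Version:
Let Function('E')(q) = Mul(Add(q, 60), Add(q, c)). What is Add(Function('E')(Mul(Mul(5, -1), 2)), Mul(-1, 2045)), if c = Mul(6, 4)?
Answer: -1345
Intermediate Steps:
c = 24
Function('E')(q) = Mul(Add(24, q), Add(60, q)) (Function('E')(q) = Mul(Add(q, 60), Add(q, 24)) = Mul(Add(60, q), Add(24, q)) = Mul(Add(24, q), Add(60, q)))
Add(Function('E')(Mul(Mul(5, -1), 2)), Mul(-1, 2045)) = Add(Add(1440, Pow(Mul(Mul(5, -1), 2), 2), Mul(84, Mul(Mul(5, -1), 2))), Mul(-1, 2045)) = Add(Add(1440, Pow(Mul(-5, 2), 2), Mul(84, Mul(-5, 2))), -2045) = Add(Add(1440, Pow(-10, 2), Mul(84, -10)), -2045) = Add(Add(1440, 100, -840), -2045) = Add(700, -2045) = -1345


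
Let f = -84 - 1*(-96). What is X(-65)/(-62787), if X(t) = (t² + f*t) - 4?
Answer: -1147/20929 ≈ -0.054804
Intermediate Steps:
f = 12 (f = -84 + 96 = 12)
X(t) = -4 + t² + 12*t (X(t) = (t² + 12*t) - 4 = -4 + t² + 12*t)
X(-65)/(-62787) = (-4 + (-65)² + 12*(-65))/(-62787) = (-4 + 4225 - 780)*(-1/62787) = 3441*(-1/62787) = -1147/20929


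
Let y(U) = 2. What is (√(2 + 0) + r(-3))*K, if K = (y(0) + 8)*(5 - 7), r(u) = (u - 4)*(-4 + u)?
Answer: -980 - 20*√2 ≈ -1008.3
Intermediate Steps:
r(u) = (-4 + u)² (r(u) = (-4 + u)*(-4 + u) = (-4 + u)²)
K = -20 (K = (2 + 8)*(5 - 7) = 10*(-2) = -20)
(√(2 + 0) + r(-3))*K = (√(2 + 0) + (-4 - 3)²)*(-20) = (√2 + (-7)²)*(-20) = (√2 + 49)*(-20) = (49 + √2)*(-20) = -980 - 20*√2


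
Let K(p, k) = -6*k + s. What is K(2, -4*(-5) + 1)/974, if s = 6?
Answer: -60/487 ≈ -0.12320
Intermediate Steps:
K(p, k) = 6 - 6*k (K(p, k) = -6*k + 6 = 6 - 6*k)
K(2, -4*(-5) + 1)/974 = (6 - 6*(-4*(-5) + 1))/974 = (6 - 6*(20 + 1))*(1/974) = (6 - 6*21)*(1/974) = (6 - 126)*(1/974) = -120*1/974 = -60/487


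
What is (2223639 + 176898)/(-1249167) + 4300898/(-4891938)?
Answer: -2852636337112/1018474585941 ≈ -2.8009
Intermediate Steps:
(2223639 + 176898)/(-1249167) + 4300898/(-4891938) = 2400537*(-1/1249167) + 4300898*(-1/4891938) = -800179/416389 - 2150449/2445969 = -2852636337112/1018474585941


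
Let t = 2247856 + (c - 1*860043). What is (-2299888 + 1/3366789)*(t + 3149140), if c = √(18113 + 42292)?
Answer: -35130705148097724343/3366789 - 7743237619631*√60405/3366789 ≈ -1.0435e+13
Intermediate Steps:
c = √60405 ≈ 245.77
t = 1387813 + √60405 (t = 2247856 + (√60405 - 1*860043) = 2247856 + (√60405 - 860043) = 2247856 + (-860043 + √60405) = 1387813 + √60405 ≈ 1.3881e+6)
(-2299888 + 1/3366789)*(t + 3149140) = (-2299888 + 1/3366789)*((1387813 + √60405) + 3149140) = (-2299888 + 1/3366789)*(4536953 + √60405) = -7743237619631*(4536953 + √60405)/3366789 = -35130705148097724343/3366789 - 7743237619631*√60405/3366789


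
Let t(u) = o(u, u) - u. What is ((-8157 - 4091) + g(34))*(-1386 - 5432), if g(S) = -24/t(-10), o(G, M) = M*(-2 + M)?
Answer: 5428027976/65 ≈ 8.3508e+7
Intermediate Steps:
t(u) = -u + u*(-2 + u) (t(u) = u*(-2 + u) - u = -u + u*(-2 + u))
g(S) = -12/65 (g(S) = -24*(-1/(10*(-3 - 10))) = -24/((-10*(-13))) = -24/130 = -24*1/130 = -12/65)
((-8157 - 4091) + g(34))*(-1386 - 5432) = ((-8157 - 4091) - 12/65)*(-1386 - 5432) = (-12248 - 12/65)*(-6818) = -796132/65*(-6818) = 5428027976/65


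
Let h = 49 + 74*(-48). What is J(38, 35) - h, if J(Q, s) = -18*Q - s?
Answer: 2784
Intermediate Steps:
J(Q, s) = -s - 18*Q
h = -3503 (h = 49 - 3552 = -3503)
J(38, 35) - h = (-1*35 - 18*38) - 1*(-3503) = (-35 - 684) + 3503 = -719 + 3503 = 2784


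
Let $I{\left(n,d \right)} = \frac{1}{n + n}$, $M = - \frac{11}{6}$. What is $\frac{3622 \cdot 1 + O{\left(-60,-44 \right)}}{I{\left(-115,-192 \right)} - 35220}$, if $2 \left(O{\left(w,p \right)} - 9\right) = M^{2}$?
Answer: $- \frac{30078595}{291621636} \approx -0.10314$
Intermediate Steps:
$M = - \frac{11}{6}$ ($M = \left(-11\right) \frac{1}{6} = - \frac{11}{6} \approx -1.8333$)
$O{\left(w,p \right)} = \frac{769}{72}$ ($O{\left(w,p \right)} = 9 + \frac{\left(- \frac{11}{6}\right)^{2}}{2} = 9 + \frac{1}{2} \cdot \frac{121}{36} = 9 + \frac{121}{72} = \frac{769}{72}$)
$I{\left(n,d \right)} = \frac{1}{2 n}$
$\frac{3622 \cdot 1 + O{\left(-60,-44 \right)}}{I{\left(-115,-192 \right)} - 35220} = \frac{3622 \cdot 1 + \frac{769}{72}}{\frac{1}{2 \left(-115\right)} - 35220} = \frac{3622 + \frac{769}{72}}{\frac{1}{2} \left(- \frac{1}{115}\right) - 35220} = \frac{261553}{72 \left(- \frac{1}{230} - 35220\right)} = \frac{261553}{72 \left(- \frac{8100601}{230}\right)} = \frac{261553}{72} \left(- \frac{230}{8100601}\right) = - \frac{30078595}{291621636}$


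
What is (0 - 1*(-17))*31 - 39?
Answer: 488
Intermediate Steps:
(0 - 1*(-17))*31 - 39 = (0 + 17)*31 - 39 = 17*31 - 39 = 527 - 39 = 488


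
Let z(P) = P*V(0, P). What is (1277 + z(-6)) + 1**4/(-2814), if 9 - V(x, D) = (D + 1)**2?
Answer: 3863621/2814 ≈ 1373.0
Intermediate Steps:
V(x, D) = 9 - (1 + D)**2 (V(x, D) = 9 - (D + 1)**2 = 9 - (1 + D)**2)
z(P) = P*(9 - (1 + P)**2)
(1277 + z(-6)) + 1**4/(-2814) = (1277 - 1*(-6)*(-9 + (1 - 6)**2)) + 1**4/(-2814) = (1277 - 1*(-6)*(-9 + (-5)**2)) + 1*(-1/2814) = (1277 - 1*(-6)*(-9 + 25)) - 1/2814 = (1277 - 1*(-6)*16) - 1/2814 = (1277 + 96) - 1/2814 = 1373 - 1/2814 = 3863621/2814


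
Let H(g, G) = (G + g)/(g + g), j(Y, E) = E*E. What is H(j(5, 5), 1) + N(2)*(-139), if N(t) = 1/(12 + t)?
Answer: -3293/350 ≈ -9.4086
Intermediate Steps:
j(Y, E) = E²
H(g, G) = (G + g)/(2*g) (H(g, G) = (G + g)/((2*g)) = (G + g)*(1/(2*g)) = (G + g)/(2*g))
H(j(5, 5), 1) + N(2)*(-139) = (1 + 5²)/(2*(5²)) - 139/(12 + 2) = (½)*(1 + 25)/25 - 139/14 = (½)*(1/25)*26 + (1/14)*(-139) = 13/25 - 139/14 = -3293/350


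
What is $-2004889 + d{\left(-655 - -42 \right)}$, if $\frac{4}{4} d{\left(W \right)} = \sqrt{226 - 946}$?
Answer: $-2004889 + 12 i \sqrt{5} \approx -2.0049 \cdot 10^{6} + 26.833 i$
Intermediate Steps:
$d{\left(W \right)} = 12 i \sqrt{5}$ ($d{\left(W \right)} = \sqrt{226 - 946} = \sqrt{-720} = 12 i \sqrt{5}$)
$-2004889 + d{\left(-655 - -42 \right)} = -2004889 + 12 i \sqrt{5}$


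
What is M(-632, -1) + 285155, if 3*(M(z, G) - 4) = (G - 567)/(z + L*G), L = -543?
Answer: 76138021/267 ≈ 2.8516e+5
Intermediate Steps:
M(z, G) = 4 + (-567 + G)/(3*(z - 543*G)) (M(z, G) = 4 + ((G - 567)/(z - 543*G))/3 = 4 + ((-567 + G)/(z - 543*G))/3 = 4 + (-567 + G)/(3*(z - 543*G)))
M(-632, -1) + 285155 = (-567 - 6515*(-1) + 12*(-632))/(3*(-632 - 543*(-1))) + 285155 = (-567 + 6515 - 7584)/(3*(-632 + 543)) + 285155 = (⅓)*(-1636)/(-89) + 285155 = (⅓)*(-1/89)*(-1636) + 285155 = 1636/267 + 285155 = 76138021/267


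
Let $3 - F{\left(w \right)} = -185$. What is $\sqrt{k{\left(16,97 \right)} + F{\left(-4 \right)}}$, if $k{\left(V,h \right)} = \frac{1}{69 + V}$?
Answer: $\frac{\sqrt{1358385}}{85} \approx 13.712$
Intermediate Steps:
$F{\left(w \right)} = 188$ ($F{\left(w \right)} = 3 - -185 = 3 + 185 = 188$)
$\sqrt{k{\left(16,97 \right)} + F{\left(-4 \right)}} = \sqrt{\frac{1}{69 + 16} + 188} = \sqrt{\frac{1}{85} + 188} = \sqrt{\frac{15981}{85}} = \frac{\sqrt{1358385}}{85}$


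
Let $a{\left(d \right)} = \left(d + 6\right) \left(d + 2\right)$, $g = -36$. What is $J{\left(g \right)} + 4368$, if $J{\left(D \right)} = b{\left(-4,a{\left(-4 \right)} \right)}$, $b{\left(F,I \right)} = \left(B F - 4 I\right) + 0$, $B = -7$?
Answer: $4412$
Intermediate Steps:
$a{\left(d \right)} = \left(2 + d\right) \left(6 + d\right)$ ($a{\left(d \right)} = \left(6 + d\right) \left(2 + d\right) = \left(2 + d\right) \left(6 + d\right)$)
$b{\left(F,I \right)} = - 7 F - 4 I$ ($b{\left(F,I \right)} = \left(- 7 F - 4 I\right) + 0 = - 7 F - 4 I$)
$J{\left(D \right)} = 44$ ($J{\left(D \right)} = \left(-7\right) \left(-4\right) - 4 \left(12 + \left(-4\right)^{2} + 8 \left(-4\right)\right) = 28 - 4 \left(12 + 16 - 32\right) = 28 - -16 = 28 + 16 = 44$)
$J{\left(g \right)} + 4368 = 44 + 4368 = 4412$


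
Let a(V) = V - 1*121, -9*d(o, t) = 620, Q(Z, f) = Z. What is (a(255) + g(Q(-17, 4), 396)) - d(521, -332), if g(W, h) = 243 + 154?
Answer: 5399/9 ≈ 599.89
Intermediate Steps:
d(o, t) = -620/9 (d(o, t) = -1/9*620 = -620/9)
g(W, h) = 397
a(V) = -121 + V (a(V) = V - 121 = -121 + V)
(a(255) + g(Q(-17, 4), 396)) - d(521, -332) = ((-121 + 255) + 397) - 1*(-620/9) = (134 + 397) + 620/9 = 531 + 620/9 = 5399/9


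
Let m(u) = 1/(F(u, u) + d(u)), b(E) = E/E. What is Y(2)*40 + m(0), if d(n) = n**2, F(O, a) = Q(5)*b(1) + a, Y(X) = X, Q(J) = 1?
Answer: 81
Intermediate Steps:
b(E) = 1
F(O, a) = 1 + a (F(O, a) = 1*1 + a = 1 + a)
m(u) = 1/(1 + u + u**2) (m(u) = 1/((1 + u) + u**2) = 1/(1 + u + u**2))
Y(2)*40 + m(0) = 2*40 + 1/(1 + 0 + 0**2) = 80 + 1/(1 + 0 + 0) = 80 + 1/1 = 80 + 1 = 81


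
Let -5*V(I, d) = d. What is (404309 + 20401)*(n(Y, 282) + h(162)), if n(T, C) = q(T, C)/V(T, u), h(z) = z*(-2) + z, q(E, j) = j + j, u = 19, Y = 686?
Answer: -2504939580/19 ≈ -1.3184e+8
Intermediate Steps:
q(E, j) = 2*j
V(I, d) = -d/5
h(z) = -z (h(z) = -2*z + z = -z)
n(T, C) = -10*C/19 (n(T, C) = (2*C)/((-⅕*19)) = (2*C)/(-19/5) = (2*C)*(-5/19) = -10*C/19)
(404309 + 20401)*(n(Y, 282) + h(162)) = (404309 + 20401)*(-10/19*282 - 1*162) = 424710*(-2820/19 - 162) = 424710*(-5898/19) = -2504939580/19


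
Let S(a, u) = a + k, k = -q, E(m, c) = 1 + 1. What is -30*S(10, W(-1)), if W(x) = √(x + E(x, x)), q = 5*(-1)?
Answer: -450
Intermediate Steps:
E(m, c) = 2
q = -5
W(x) = √(2 + x) (W(x) = √(x + 2) = √(2 + x))
k = 5 (k = -1*(-5) = 5)
S(a, u) = 5 + a (S(a, u) = a + 5 = 5 + a)
-30*S(10, W(-1)) = -30*(5 + 10) = -30*15 = -450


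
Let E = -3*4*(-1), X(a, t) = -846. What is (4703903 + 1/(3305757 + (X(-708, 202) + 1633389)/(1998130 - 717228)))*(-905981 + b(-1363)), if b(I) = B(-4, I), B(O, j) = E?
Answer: -18045075039546997005230537/4234352385357 ≈ -4.2616e+12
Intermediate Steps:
E = 12 (E = -12*(-1) = 12)
B(O, j) = 12
b(I) = 12
(4703903 + 1/(3305757 + (X(-708, 202) + 1633389)/(1998130 - 717228)))*(-905981 + b(-1363)) = (4703903 + 1/(3305757 + (-846 + 1633389)/(1998130 - 717228)))*(-905981 + 12) = (4703903 + 1/(3305757 + 1632543/1280902))*(-905969) = (4703903 + 1/(4234352385357/1280902))*(-905969) = (4703903 + 1280902/4234352385357)*(-905969) = (19917982888539229273/4234352385357)*(-905969) = -18045075039546997005230537/4234352385357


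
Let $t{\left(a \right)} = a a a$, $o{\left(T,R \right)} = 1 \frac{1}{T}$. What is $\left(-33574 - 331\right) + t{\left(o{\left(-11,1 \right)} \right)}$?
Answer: $- \frac{45127556}{1331} \approx -33905.0$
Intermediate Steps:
$o{\left(T,R \right)} = \frac{1}{T}$
$t{\left(a \right)} = a^{3}$ ($t{\left(a \right)} = a^{2} a = a^{3}$)
$\left(-33574 - 331\right) + t{\left(o{\left(-11,1 \right)} \right)} = \left(-33574 - 331\right) + \left(\frac{1}{-11}\right)^{3} = -33905 + \left(- \frac{1}{11}\right)^{3} = -33905 - \frac{1}{1331} = - \frac{45127556}{1331}$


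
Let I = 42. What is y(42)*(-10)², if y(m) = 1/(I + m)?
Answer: 25/21 ≈ 1.1905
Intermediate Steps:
y(m) = 1/(42 + m)
y(42)*(-10)² = (-10)²/(42 + 42) = 100/84 = (1/84)*100 = 25/21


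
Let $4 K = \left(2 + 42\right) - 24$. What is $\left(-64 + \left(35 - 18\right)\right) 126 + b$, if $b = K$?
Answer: $-5917$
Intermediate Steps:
$K = 5$ ($K = \frac{\left(2 + 42\right) - 24}{4} = \frac{44 - 24}{4} = \frac{1}{4} \cdot 20 = 5$)
$b = 5$
$\left(-64 + \left(35 - 18\right)\right) 126 + b = \left(-64 + \left(35 - 18\right)\right) 126 + 5 = \left(-64 + 17\right) 126 + 5 = \left(-47\right) 126 + 5 = -5922 + 5 = -5917$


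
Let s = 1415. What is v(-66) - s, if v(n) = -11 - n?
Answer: -1360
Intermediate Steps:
v(-66) - s = (-11 - 1*(-66)) - 1*1415 = (-11 + 66) - 1415 = 55 - 1415 = -1360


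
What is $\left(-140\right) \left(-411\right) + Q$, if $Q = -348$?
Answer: $57192$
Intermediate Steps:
$\left(-140\right) \left(-411\right) + Q = \left(-140\right) \left(-411\right) - 348 = 57540 - 348 = 57192$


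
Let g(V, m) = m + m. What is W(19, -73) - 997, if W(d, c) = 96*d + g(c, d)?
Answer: 865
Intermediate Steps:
g(V, m) = 2*m
W(d, c) = 98*d (W(d, c) = 96*d + 2*d = 98*d)
W(19, -73) - 997 = 98*19 - 997 = 1862 - 997 = 865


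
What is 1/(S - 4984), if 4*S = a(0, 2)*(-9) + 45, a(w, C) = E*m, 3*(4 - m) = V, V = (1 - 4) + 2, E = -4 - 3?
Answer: -2/9809 ≈ -0.00020389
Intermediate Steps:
E = -7
V = -1 (V = -3 + 2 = -1)
m = 13/3 (m = 4 - ⅓*(-1) = 4 + ⅓ = 13/3 ≈ 4.3333)
a(w, C) = -91/3 (a(w, C) = -7*13/3 = -91/3)
S = 159/2 (S = (-91/3*(-9) + 45)/4 = (273 + 45)/4 = (¼)*318 = 159/2 ≈ 79.500)
1/(S - 4984) = 1/(159/2 - 4984) = 1/(-9809/2) = -2/9809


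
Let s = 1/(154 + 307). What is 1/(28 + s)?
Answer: 461/12909 ≈ 0.035712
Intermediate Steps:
s = 1/461 ≈ 0.0021692
1/(28 + s) = 1/(28 + 1/461) = 1/(12909/461) = 461/12909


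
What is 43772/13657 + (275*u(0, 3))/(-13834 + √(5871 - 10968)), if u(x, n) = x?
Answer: 43772/13657 ≈ 3.2051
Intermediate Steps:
43772/13657 + (275*u(0, 3))/(-13834 + √(5871 - 10968)) = 43772/13657 + (275*0)/(-13834 + √(5871 - 10968)) = 43772*(1/13657) + 0/(-13834 + √(-5097)) = 43772/13657 + 0/(-13834 + I*√5097) = 43772/13657 + 0 = 43772/13657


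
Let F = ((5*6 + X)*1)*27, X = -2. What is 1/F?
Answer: 1/756 ≈ 0.0013228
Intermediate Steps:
F = 756 (F = ((5*6 - 2)*1)*27 = ((30 - 2)*1)*27 = (28*1)*27 = 28*27 = 756)
1/F = 1/756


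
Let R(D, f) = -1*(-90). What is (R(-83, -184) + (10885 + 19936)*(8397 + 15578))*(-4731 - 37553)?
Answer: -31245066862460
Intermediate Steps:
R(D, f) = 90
(R(-83, -184) + (10885 + 19936)*(8397 + 15578))*(-4731 - 37553) = (90 + (10885 + 19936)*(8397 + 15578))*(-4731 - 37553) = (90 + 30821*23975)*(-42284) = (90 + 738933475)*(-42284) = 738933565*(-42284) = -31245066862460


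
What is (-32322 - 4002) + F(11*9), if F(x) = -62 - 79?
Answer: -36465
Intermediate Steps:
F(x) = -141
(-32322 - 4002) + F(11*9) = (-32322 - 4002) - 141 = -36324 - 141 = -36465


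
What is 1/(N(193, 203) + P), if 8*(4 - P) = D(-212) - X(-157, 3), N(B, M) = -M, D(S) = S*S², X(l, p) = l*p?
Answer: 8/9526065 ≈ 8.3980e-7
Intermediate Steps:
D(S) = S³
P = 9527689/8 (P = 4 - ((-212)³ - (-157)*3)/8 = 4 - (-9528128 - 1*(-471))/8 = 4 - (-9528128 + 471)/8 = 4 - ⅛*(-9527657) = 4 + 9527657/8 = 9527689/8 ≈ 1.1910e+6)
1/(N(193, 203) + P) = 1/(-1*203 + 9527689/8) = 1/(-203 + 9527689/8) = 1/(9526065/8) = 8/9526065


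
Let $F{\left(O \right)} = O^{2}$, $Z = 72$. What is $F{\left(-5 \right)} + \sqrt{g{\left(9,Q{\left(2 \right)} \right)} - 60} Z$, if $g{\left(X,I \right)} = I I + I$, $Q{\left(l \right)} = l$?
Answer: $25 + 216 i \sqrt{6} \approx 25.0 + 529.09 i$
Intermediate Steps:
$g{\left(X,I \right)} = I + I^{2}$ ($g{\left(X,I \right)} = I^{2} + I = I + I^{2}$)
$F{\left(-5 \right)} + \sqrt{g{\left(9,Q{\left(2 \right)} \right)} - 60} Z = \left(-5\right)^{2} + \sqrt{2 \left(1 + 2\right) - 60} \cdot 72 = 25 + \sqrt{2 \cdot 3 - 60} \cdot 72 = 25 + \sqrt{6 - 60} \cdot 72 = 25 + \sqrt{-54} \cdot 72 = 25 + 3 i \sqrt{6} \cdot 72 = 25 + 216 i \sqrt{6}$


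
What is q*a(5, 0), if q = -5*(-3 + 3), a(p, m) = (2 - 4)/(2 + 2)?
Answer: 0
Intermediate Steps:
a(p, m) = -½ (a(p, m) = -2/4 = -2*¼ = -½)
q = 0 (q = -5*0 = 0)
q*a(5, 0) = 0*(-½) = 0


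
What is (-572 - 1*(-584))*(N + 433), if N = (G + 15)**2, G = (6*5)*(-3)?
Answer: 72696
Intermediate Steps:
G = -90 (G = 30*(-3) = -90)
N = 5625 (N = (-90 + 15)**2 = (-75)**2 = 5625)
(-572 - 1*(-584))*(N + 433) = (-572 - 1*(-584))*(5625 + 433) = (-572 + 584)*6058 = 12*6058 = 72696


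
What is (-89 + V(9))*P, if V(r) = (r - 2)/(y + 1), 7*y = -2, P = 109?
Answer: -43164/5 ≈ -8632.8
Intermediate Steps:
y = -2/7 (y = (⅐)*(-2) = -2/7 ≈ -0.28571)
V(r) = -14/5 + 7*r/5 (V(r) = (r - 2)/(-2/7 + 1) = (-2 + r)/(5/7) = (-2 + r)*(7/5) = -14/5 + 7*r/5)
(-89 + V(9))*P = (-89 + (-14/5 + (7/5)*9))*109 = (-89 + (-14/5 + 63/5))*109 = (-89 + 49/5)*109 = -396/5*109 = -43164/5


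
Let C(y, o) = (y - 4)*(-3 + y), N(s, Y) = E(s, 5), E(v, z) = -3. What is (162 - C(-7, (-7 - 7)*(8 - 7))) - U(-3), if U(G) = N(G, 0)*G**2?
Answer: 79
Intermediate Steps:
N(s, Y) = -3
C(y, o) = (-4 + y)*(-3 + y)
U(G) = -3*G**2
(162 - C(-7, (-7 - 7)*(8 - 7))) - U(-3) = (162 - (12 + (-7)**2 - 7*(-7))) - (-3)*(-3)**2 = (162 - (12 + 49 + 49)) - (-3)*9 = (162 - 1*110) - 1*(-27) = (162 - 110) + 27 = 52 + 27 = 79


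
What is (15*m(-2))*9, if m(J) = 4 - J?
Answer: 810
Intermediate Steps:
(15*m(-2))*9 = (15*(4 - 1*(-2)))*9 = (15*(4 + 2))*9 = (15*6)*9 = 90*9 = 810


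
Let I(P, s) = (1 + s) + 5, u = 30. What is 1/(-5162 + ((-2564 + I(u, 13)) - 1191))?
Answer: -1/8898 ≈ -0.00011238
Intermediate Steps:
I(P, s) = 6 + s
1/(-5162 + ((-2564 + I(u, 13)) - 1191)) = 1/(-5162 + ((-2564 + (6 + 13)) - 1191)) = 1/(-5162 + ((-2564 + 19) - 1191)) = 1/(-5162 + (-2545 - 1191)) = 1/(-5162 - 3736) = 1/(-8898) = -1/8898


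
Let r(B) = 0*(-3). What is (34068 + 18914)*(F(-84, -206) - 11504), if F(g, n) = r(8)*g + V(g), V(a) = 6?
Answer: -609187036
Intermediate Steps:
r(B) = 0
F(g, n) = 6 (F(g, n) = 0*g + 6 = 0 + 6 = 6)
(34068 + 18914)*(F(-84, -206) - 11504) = (34068 + 18914)*(6 - 11504) = 52982*(-11498) = -609187036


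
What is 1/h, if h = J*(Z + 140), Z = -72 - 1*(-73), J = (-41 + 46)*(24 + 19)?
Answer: 1/30315 ≈ 3.2987e-5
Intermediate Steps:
J = 215 (J = 5*43 = 215)
Z = 1 (Z = -72 + 73 = 1)
h = 30315 (h = 215*(1 + 140) = 215*141 = 30315)
1/h = 1/30315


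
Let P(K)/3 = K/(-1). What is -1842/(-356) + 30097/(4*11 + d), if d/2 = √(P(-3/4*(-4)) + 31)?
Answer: 1348987/1869 - 30097*√22/924 ≈ 568.99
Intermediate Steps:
P(K) = -3*K (P(K) = 3*(K/(-1)) = 3*(K*(-1)) = 3*(-K) = -3*K)
d = 2*√22 (d = 2*√(-3*(-3/4)*(-4) + 31) = 2*√(-3*(-3*¼)*(-4) + 31) = 2*√(-(-9)*(-4)/4 + 31) = 2*√(-3*3 + 31) = 2*√(-9 + 31) = 2*√22 ≈ 9.3808)
-1842/(-356) + 30097/(4*11 + d) = -1842/(-356) + 30097/(4*11 + 2*√22) = -1842*(-1/356) + 30097/(44 + 2*√22) = 921/178 + 30097/(44 + 2*√22)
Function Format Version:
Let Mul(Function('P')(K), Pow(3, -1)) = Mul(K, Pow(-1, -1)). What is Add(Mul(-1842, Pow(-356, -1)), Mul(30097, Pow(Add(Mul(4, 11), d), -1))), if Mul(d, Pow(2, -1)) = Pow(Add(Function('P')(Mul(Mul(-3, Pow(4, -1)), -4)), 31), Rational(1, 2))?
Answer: Add(Rational(1348987, 1869), Mul(Rational(-30097, 924), Pow(22, Rational(1, 2)))) ≈ 568.99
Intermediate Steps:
Function('P')(K) = Mul(-3, K) (Function('P')(K) = Mul(3, Mul(K, Pow(-1, -1))) = Mul(3, Mul(K, -1)) = Mul(3, Mul(-1, K)) = Mul(-3, K))
d = Mul(2, Pow(22, Rational(1, 2))) (d = Mul(2, Pow(Add(Mul(-3, Mul(Mul(-3, Pow(4, -1)), -4)), 31), Rational(1, 2))) = Mul(2, Pow(Add(Mul(-3, Mul(Mul(-3, Rational(1, 4)), -4)), 31), Rational(1, 2))) = Mul(2, Pow(Add(Mul(-3, Mul(Rational(-3, 4), -4)), 31), Rational(1, 2))) = Mul(2, Pow(Add(Mul(-3, 3), 31), Rational(1, 2))) = Mul(2, Pow(Add(-9, 31), Rational(1, 2))) = Mul(2, Pow(22, Rational(1, 2))) ≈ 9.3808)
Add(Mul(-1842, Pow(-356, -1)), Mul(30097, Pow(Add(Mul(4, 11), d), -1))) = Add(Mul(-1842, Pow(-356, -1)), Mul(30097, Pow(Add(Mul(4, 11), Mul(2, Pow(22, Rational(1, 2)))), -1))) = Add(Mul(-1842, Rational(-1, 356)), Mul(30097, Pow(Add(44, Mul(2, Pow(22, Rational(1, 2)))), -1))) = Add(Rational(921, 178), Mul(30097, Pow(Add(44, Mul(2, Pow(22, Rational(1, 2)))), -1)))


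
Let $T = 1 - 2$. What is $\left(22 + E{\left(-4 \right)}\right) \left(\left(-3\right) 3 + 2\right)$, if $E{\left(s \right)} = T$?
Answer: $-147$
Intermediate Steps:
$T = -1$ ($T = 1 - 2 = -1$)
$E{\left(s \right)} = -1$
$\left(22 + E{\left(-4 \right)}\right) \left(\left(-3\right) 3 + 2\right) = \left(22 - 1\right) \left(\left(-3\right) 3 + 2\right) = 21 \left(-9 + 2\right) = 21 \left(-7\right) = -147$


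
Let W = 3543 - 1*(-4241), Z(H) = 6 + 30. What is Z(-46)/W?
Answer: 9/1946 ≈ 0.0046249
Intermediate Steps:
Z(H) = 36
W = 7784 (W = 3543 + 4241 = 7784)
Z(-46)/W = 36/7784 = 36*(1/7784) = 9/1946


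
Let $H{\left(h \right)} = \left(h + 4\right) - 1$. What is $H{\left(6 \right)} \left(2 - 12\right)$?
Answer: $-90$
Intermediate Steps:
$H{\left(h \right)} = 3 + h$ ($H{\left(h \right)} = \left(4 + h\right) - 1 = 3 + h$)
$H{\left(6 \right)} \left(2 - 12\right) = \left(3 + 6\right) \left(2 - 12\right) = 9 \left(-10\right) = -90$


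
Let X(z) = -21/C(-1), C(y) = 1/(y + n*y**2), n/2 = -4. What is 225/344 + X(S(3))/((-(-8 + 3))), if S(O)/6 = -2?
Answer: 66141/1720 ≈ 38.454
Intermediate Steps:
n = -8 (n = 2*(-4) = -8)
C(y) = 1/(y - 8*y**2)
S(O) = -12 (S(O) = 6*(-2) = -12)
X(z) = 189 (X(z) = -21/((-1/(-1*(-1 + 8*(-1))))) = -21/((-1*(-1)/(-1 - 8))) = -21/((-1*(-1)/(-9))) = -21/((-1*(-1)*(-1/9))) = -21/(-1/9) = -21*(-9) = 189)
225/344 + X(S(3))/((-(-8 + 3))) = 225/344 + 189/((-(-8 + 3))) = 225*(1/344) + 189/((-1*(-5))) = 225/344 + 189/5 = 66141/1720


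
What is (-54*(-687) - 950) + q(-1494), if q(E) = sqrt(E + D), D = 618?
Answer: 36148 + 2*I*sqrt(219) ≈ 36148.0 + 29.597*I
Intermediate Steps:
q(E) = sqrt(618 + E) (q(E) = sqrt(E + 618) = sqrt(618 + E))
(-54*(-687) - 950) + q(-1494) = (-54*(-687) - 950) + sqrt(618 - 1494) = (37098 - 950) + sqrt(-876) = 36148 + 2*I*sqrt(219)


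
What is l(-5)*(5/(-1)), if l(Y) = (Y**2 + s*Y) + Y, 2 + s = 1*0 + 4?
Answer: -50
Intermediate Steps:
s = 2 (s = -2 + (1*0 + 4) = -2 + (0 + 4) = -2 + 4 = 2)
l(Y) = Y**2 + 3*Y (l(Y) = (Y**2 + 2*Y) + Y = Y**2 + 3*Y)
l(-5)*(5/(-1)) = (-5*(3 - 5))*(5/(-1)) = (-5*(-2))*(5*(-1)) = 10*(-5) = -50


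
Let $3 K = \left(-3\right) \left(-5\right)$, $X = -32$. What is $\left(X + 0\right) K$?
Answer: $-160$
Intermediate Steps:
$K = 5$ ($K = \frac{\left(-3\right) \left(-5\right)}{3} = \frac{1}{3} \cdot 15 = 5$)
$\left(X + 0\right) K = \left(-32 + 0\right) 5 = \left(-32\right) 5 = -160$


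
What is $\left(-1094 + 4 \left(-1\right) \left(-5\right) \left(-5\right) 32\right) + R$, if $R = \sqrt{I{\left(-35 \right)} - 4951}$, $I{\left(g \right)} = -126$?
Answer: $-4294 + i \sqrt{5077} \approx -4294.0 + 71.253 i$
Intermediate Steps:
$R = i \sqrt{5077}$ ($R = \sqrt{-126 - 4951} = \sqrt{-5077} = i \sqrt{5077} \approx 71.253 i$)
$\left(-1094 + 4 \left(-1\right) \left(-5\right) \left(-5\right) 32\right) + R = \left(-1094 + 4 \left(-1\right) \left(-5\right) \left(-5\right) 32\right) + i \sqrt{5077} = \left(-1094 + \left(-4\right) \left(-5\right) \left(-5\right) 32\right) + i \sqrt{5077} = \left(-1094 + 20 \left(-5\right) 32\right) + i \sqrt{5077} = \left(-1094 - 3200\right) + i \sqrt{5077} = -4294 + i \sqrt{5077}$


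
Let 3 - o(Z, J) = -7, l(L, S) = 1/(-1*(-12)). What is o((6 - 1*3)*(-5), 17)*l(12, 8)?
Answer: 5/6 ≈ 0.83333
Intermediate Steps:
l(L, S) = 1/12
o(Z, J) = 10 (o(Z, J) = 3 - 1*(-7) = 3 + 7 = 10)
o((6 - 1*3)*(-5), 17)*l(12, 8) = 10*(1/12) = 5/6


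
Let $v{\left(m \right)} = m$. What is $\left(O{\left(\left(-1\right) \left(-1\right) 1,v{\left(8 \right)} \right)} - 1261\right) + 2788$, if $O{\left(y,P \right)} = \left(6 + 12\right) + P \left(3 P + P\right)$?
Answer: $1801$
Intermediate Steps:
$O{\left(y,P \right)} = 18 + 4 P^{2}$ ($O{\left(y,P \right)} = 18 + P 4 P = 18 + 4 P^{2}$)
$\left(O{\left(\left(-1\right) \left(-1\right) 1,v{\left(8 \right)} \right)} - 1261\right) + 2788 = \left(\left(18 + 4 \cdot 8^{2}\right) - 1261\right) + 2788 = \left(\left(18 + 4 \cdot 64\right) - 1261\right) + 2788 = \left(\left(18 + 256\right) - 1261\right) + 2788 = \left(274 - 1261\right) + 2788 = -987 + 2788 = 1801$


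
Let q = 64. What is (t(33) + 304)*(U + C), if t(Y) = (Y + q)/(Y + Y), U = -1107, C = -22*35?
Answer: -37842197/66 ≈ -5.7337e+5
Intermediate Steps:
C = -770
t(Y) = (64 + Y)/(2*Y) (t(Y) = (Y + 64)/(Y + Y) = (64 + Y)/((2*Y)) = (64 + Y)*(1/(2*Y)) = (64 + Y)/(2*Y))
(t(33) + 304)*(U + C) = ((½)*(64 + 33)/33 + 304)*(-1107 - 770) = ((½)*(1/33)*97 + 304)*(-1877) = (97/66 + 304)*(-1877) = (20161/66)*(-1877) = -37842197/66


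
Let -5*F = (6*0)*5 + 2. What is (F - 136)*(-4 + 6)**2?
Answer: -2728/5 ≈ -545.60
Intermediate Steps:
F = -2/5 (F = -((6*0)*5 + 2)/5 = -(0*5 + 2)/5 = -(0 + 2)/5 = -1/5*2 = -2/5 ≈ -0.40000)
(F - 136)*(-4 + 6)**2 = (-2/5 - 136)*(-4 + 6)**2 = -682/5*2**2 = -682/5*4 = -2728/5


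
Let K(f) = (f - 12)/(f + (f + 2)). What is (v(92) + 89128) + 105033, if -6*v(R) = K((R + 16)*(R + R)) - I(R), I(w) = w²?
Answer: 11659782230/59619 ≈ 1.9557e+5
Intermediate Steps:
K(f) = (-12 + f)/(2 + 2*f) (K(f) = (-12 + f)/(f + (2 + f)) = (-12 + f)/(2 + 2*f))
v(R) = R²/6 - (-12 + 2*R*(16 + R))/(12*(1 + 2*R*(16 + R))) (v(R) = -((-12 + (R + 16)*(R + R))/(2*(1 + (R + 16)*(R + R))) - R²)/6 = -((-12 + (16 + R)*(2*R))/(2*(1 + (16 + R)*(2*R))) - R²)/6 = -((-12 + 2*R*(16 + R))/(2*(1 + 2*R*(16 + R))) - R²)/6 = -(-R² + (-12 + 2*R*(16 + R))/(2*(1 + 2*R*(16 + R))))/6 = R²/6 - (-12 + 2*R*(16 + R))/(12*(1 + 2*R*(16 + R))))
(v(92) + 89128) + 105033 = ((3 + 92⁴ - 8*92 + 16*92³)/(3*(1 + 2*92² + 32*92)) + 89128) + 105033 = ((3 + 71639296 - 736 + 16*778688)/(3*(1 + 2*8464 + 2944)) + 89128) + 105033 = ((3 + 71639296 - 736 + 12459008)/(3*(1 + 16928 + 2944)) + 89128) + 105033 = ((⅓)*84097571/19873 + 89128) + 105033 = ((⅓)*(1/19873)*84097571 + 89128) + 105033 = (84097571/59619 + 89128) + 105033 = 5397819803/59619 + 105033 = 11659782230/59619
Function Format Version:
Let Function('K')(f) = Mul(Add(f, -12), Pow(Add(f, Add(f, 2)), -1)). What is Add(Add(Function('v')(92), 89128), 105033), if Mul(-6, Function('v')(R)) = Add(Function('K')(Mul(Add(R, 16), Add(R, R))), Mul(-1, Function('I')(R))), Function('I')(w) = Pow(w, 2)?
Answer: Rational(11659782230, 59619) ≈ 1.9557e+5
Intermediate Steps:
Function('K')(f) = Mul(Pow(Add(2, Mul(2, f)), -1), Add(-12, f)) (Function('K')(f) = Mul(Add(-12, f), Pow(Add(f, Add(2, f)), -1)) = Mul(Add(-12, f), Pow(Add(2, Mul(2, f)), -1)) = Mul(Pow(Add(2, Mul(2, f)), -1), Add(-12, f)))
Function('v')(R) = Add(Mul(Rational(1, 6), Pow(R, 2)), Mul(Rational(-1, 12), Pow(Add(1, Mul(2, R, Add(16, R))), -1), Add(-12, Mul(2, R, Add(16, R))))) (Function('v')(R) = Mul(Rational(-1, 6), Add(Mul(Rational(1, 2), Pow(Add(1, Mul(Add(R, 16), Add(R, R))), -1), Add(-12, Mul(Add(R, 16), Add(R, R)))), Mul(-1, Pow(R, 2)))) = Mul(Rational(-1, 6), Add(Mul(Rational(1, 2), Pow(Add(1, Mul(Add(16, R), Mul(2, R))), -1), Add(-12, Mul(Add(16, R), Mul(2, R)))), Mul(-1, Pow(R, 2)))) = Mul(Rational(-1, 6), Add(Mul(Rational(1, 2), Pow(Add(1, Mul(2, R, Add(16, R))), -1), Add(-12, Mul(2, R, Add(16, R)))), Mul(-1, Pow(R, 2)))) = Mul(Rational(-1, 6), Add(Mul(-1, Pow(R, 2)), Mul(Rational(1, 2), Pow(Add(1, Mul(2, R, Add(16, R))), -1), Add(-12, Mul(2, R, Add(16, R)))))) = Add(Mul(Rational(1, 6), Pow(R, 2)), Mul(Rational(-1, 12), Pow(Add(1, Mul(2, R, Add(16, R))), -1), Add(-12, Mul(2, R, Add(16, R))))))
Add(Add(Function('v')(92), 89128), 105033) = Add(Add(Mul(Rational(1, 3), Pow(Add(1, Mul(2, Pow(92, 2)), Mul(32, 92)), -1), Add(3, Pow(92, 4), Mul(-8, 92), Mul(16, Pow(92, 3)))), 89128), 105033) = Add(Add(Mul(Rational(1, 3), Pow(Add(1, Mul(2, 8464), 2944), -1), Add(3, 71639296, -736, Mul(16, 778688))), 89128), 105033) = Add(Add(Mul(Rational(1, 3), Pow(Add(1, 16928, 2944), -1), Add(3, 71639296, -736, 12459008)), 89128), 105033) = Add(Add(Mul(Rational(1, 3), Pow(19873, -1), 84097571), 89128), 105033) = Add(Add(Mul(Rational(1, 3), Rational(1, 19873), 84097571), 89128), 105033) = Add(Add(Rational(84097571, 59619), 89128), 105033) = Add(Rational(5397819803, 59619), 105033) = Rational(11659782230, 59619)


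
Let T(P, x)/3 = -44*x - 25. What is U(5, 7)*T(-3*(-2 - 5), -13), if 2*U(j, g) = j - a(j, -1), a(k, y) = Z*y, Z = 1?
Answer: 4923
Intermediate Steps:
a(k, y) = y (a(k, y) = 1*y = y)
U(j, g) = ½ + j/2 (U(j, g) = (j - 1*(-1))/2 = (j + 1)/2 = (1 + j)/2 = ½ + j/2)
T(P, x) = -75 - 132*x (T(P, x) = 3*(-44*x - 25) = 3*(-25 - 44*x) = -75 - 132*x)
U(5, 7)*T(-3*(-2 - 5), -13) = (½ + (½)*5)*(-75 - 132*(-13)) = (½ + 5/2)*(-75 + 1716) = 3*1641 = 4923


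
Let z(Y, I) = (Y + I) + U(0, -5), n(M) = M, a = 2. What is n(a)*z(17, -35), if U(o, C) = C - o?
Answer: -46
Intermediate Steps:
z(Y, I) = -5 + I + Y (z(Y, I) = (Y + I) + (-5 - 1*0) = (I + Y) + (-5 + 0) = (I + Y) - 5 = -5 + I + Y)
n(a)*z(17, -35) = 2*(-5 - 35 + 17) = 2*(-23) = -46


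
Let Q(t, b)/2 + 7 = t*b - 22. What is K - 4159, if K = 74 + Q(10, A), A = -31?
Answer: -4763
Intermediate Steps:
Q(t, b) = -58 + 2*b*t (Q(t, b) = -14 + 2*(t*b - 22) = -14 + 2*(b*t - 22) = -14 + 2*(-22 + b*t) = -14 + (-44 + 2*b*t) = -58 + 2*b*t)
K = -604 (K = 74 + (-58 + 2*(-31)*10) = 74 + (-58 - 620) = 74 - 678 = -604)
K - 4159 = -604 - 4159 = -4763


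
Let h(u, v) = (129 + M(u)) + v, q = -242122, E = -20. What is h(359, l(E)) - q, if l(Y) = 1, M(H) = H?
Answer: 242611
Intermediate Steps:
h(u, v) = 129 + u + v (h(u, v) = (129 + u) + v = 129 + u + v)
h(359, l(E)) - q = (129 + 359 + 1) - 1*(-242122) = 489 + 242122 = 242611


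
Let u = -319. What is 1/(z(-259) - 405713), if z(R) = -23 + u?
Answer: -1/406055 ≈ -2.4627e-6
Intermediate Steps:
z(R) = -342 (z(R) = -23 - 319 = -342)
1/(z(-259) - 405713) = 1/(-342 - 405713) = 1/(-406055) = -1/406055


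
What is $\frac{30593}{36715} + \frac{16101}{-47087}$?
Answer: $\frac{849384376}{1728799205} \approx 0.49131$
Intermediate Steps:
$\frac{30593}{36715} + \frac{16101}{-47087} = 30593 \cdot \frac{1}{36715} + 16101 \left(- \frac{1}{47087}\right) = \frac{30593}{36715} - \frac{16101}{47087} = \frac{849384376}{1728799205}$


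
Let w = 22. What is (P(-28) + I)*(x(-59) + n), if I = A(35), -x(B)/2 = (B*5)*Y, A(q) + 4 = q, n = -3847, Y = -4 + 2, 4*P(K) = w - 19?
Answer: -638429/4 ≈ -1.5961e+5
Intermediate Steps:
P(K) = ¾ (P(K) = (22 - 19)/4 = (¼)*3 = ¾)
Y = -2
A(q) = -4 + q
x(B) = 20*B (x(B) = -2*B*5*(-2) = -2*5*B*(-2) = -(-20)*B = 20*B)
I = 31 (I = -4 + 35 = 31)
(P(-28) + I)*(x(-59) + n) = (¾ + 31)*(20*(-59) - 3847) = 127*(-1180 - 3847)/4 = (127/4)*(-5027) = -638429/4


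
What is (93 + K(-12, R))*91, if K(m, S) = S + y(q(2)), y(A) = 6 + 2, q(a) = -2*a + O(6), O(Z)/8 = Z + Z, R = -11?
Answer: 8190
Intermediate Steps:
O(Z) = 16*Z (O(Z) = 8*(Z + Z) = 8*(2*Z) = 16*Z)
q(a) = 96 - 2*a (q(a) = -2*a + 16*6 = -2*a + 96 = 96 - 2*a)
y(A) = 8
K(m, S) = 8 + S (K(m, S) = S + 8 = 8 + S)
(93 + K(-12, R))*91 = (93 + (8 - 11))*91 = (93 - 3)*91 = 90*91 = 8190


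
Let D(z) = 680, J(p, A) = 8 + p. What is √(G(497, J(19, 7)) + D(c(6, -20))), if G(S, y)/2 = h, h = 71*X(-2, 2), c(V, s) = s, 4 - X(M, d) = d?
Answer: 2*√241 ≈ 31.048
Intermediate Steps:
X(M, d) = 4 - d
h = 142 (h = 71*(4 - 1*2) = 71*(4 - 2) = 71*2 = 142)
G(S, y) = 284 (G(S, y) = 2*142 = 284)
√(G(497, J(19, 7)) + D(c(6, -20))) = √(284 + 680) = √964 = 2*√241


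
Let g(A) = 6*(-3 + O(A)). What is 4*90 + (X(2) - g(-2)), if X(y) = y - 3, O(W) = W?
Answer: 389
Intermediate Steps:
g(A) = -18 + 6*A (g(A) = 6*(-3 + A) = -18 + 6*A)
X(y) = -3 + y
4*90 + (X(2) - g(-2)) = 4*90 + ((-3 + 2) - (-18 + 6*(-2))) = 360 + (-1 - (-18 - 12)) = 360 + (-1 - 1*(-30)) = 360 + (-1 + 30) = 360 + 29 = 389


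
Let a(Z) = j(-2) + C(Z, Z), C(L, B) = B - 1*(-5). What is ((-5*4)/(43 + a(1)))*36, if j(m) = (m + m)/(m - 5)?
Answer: -5040/347 ≈ -14.524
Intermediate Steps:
C(L, B) = 5 + B (C(L, B) = B + 5 = 5 + B)
j(m) = 2*m/(-5 + m) (j(m) = (2*m)/(-5 + m) = 2*m/(-5 + m))
a(Z) = 39/7 + Z (a(Z) = 2*(-2)/(-5 - 2) + (5 + Z) = 2*(-2)/(-7) + (5 + Z) = 2*(-2)*(-⅐) + (5 + Z) = 4/7 + (5 + Z) = 39/7 + Z)
((-5*4)/(43 + a(1)))*36 = ((-5*4)/(43 + (39/7 + 1)))*36 = -20/(43 + 46/7)*36 = -20/347/7*36 = -20*7/347*36 = -140/347*36 = -5040/347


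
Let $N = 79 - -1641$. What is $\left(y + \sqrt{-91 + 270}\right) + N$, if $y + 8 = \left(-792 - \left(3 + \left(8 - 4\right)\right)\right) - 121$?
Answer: $792 + \sqrt{179} \approx 805.38$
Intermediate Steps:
$N = 1720$ ($N = 79 + 1641 = 1720$)
$y = -928$ ($y = -8 - 920 = -928$)
$\left(y + \sqrt{-91 + 270}\right) + N = \left(-928 + \sqrt{-91 + 270}\right) + 1720 = \left(-928 + \sqrt{179}\right) + 1720 = 792 + \sqrt{179}$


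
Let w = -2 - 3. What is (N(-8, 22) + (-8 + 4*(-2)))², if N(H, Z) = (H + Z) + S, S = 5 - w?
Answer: 64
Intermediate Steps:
w = -5
S = 10 (S = 5 - 1*(-5) = 5 + 5 = 10)
N(H, Z) = 10 + H + Z (N(H, Z) = (H + Z) + 10 = 10 + H + Z)
(N(-8, 22) + (-8 + 4*(-2)))² = ((10 - 8 + 22) + (-8 + 4*(-2)))² = (24 + (-8 - 8))² = (24 - 16)² = 8² = 64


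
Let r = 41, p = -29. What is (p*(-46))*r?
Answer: 54694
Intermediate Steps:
(p*(-46))*r = -29*(-46)*41 = 1334*41 = 54694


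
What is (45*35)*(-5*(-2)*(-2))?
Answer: -31500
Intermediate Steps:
(45*35)*(-5*(-2)*(-2)) = 1575*(10*(-2)) = 1575*(-20) = -31500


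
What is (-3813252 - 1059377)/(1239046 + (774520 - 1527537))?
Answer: -4872629/486029 ≈ -10.025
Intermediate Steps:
(-3813252 - 1059377)/(1239046 + (774520 - 1527537)) = -4872629/(1239046 - 753017) = -4872629/486029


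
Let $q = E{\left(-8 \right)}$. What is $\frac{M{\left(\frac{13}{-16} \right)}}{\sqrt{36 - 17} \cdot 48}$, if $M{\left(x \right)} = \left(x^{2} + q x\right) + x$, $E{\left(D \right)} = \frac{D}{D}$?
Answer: $- \frac{13 \sqrt{19}}{12288} \approx -0.0046115$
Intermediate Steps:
$E{\left(D \right)} = 1$
$q = 1$
$M{\left(x \right)} = x^{2} + 2 x$ ($M{\left(x \right)} = \left(x^{2} + 1 x\right) + x = \left(x^{2} + x\right) + x = \left(x + x^{2}\right) + x = x^{2} + 2 x$)
$\frac{M{\left(\frac{13}{-16} \right)}}{\sqrt{36 - 17} \cdot 48} = \frac{\frac{13}{-16} \left(2 + \frac{13}{-16}\right)}{\sqrt{36 - 17} \cdot 48} = \frac{13 \left(- \frac{1}{16}\right) \left(2 + 13 \left(- \frac{1}{16}\right)\right)}{\sqrt{19} \cdot 48} = \frac{\left(- \frac{13}{16}\right) \left(2 - \frac{13}{16}\right)}{48 \sqrt{19}} = \left(- \frac{13}{16}\right) \frac{19}{16} \frac{\sqrt{19}}{912} = - \frac{247 \frac{\sqrt{19}}{912}}{256} = - \frac{13 \sqrt{19}}{12288}$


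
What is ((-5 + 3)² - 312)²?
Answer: 94864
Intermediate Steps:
((-5 + 3)² - 312)² = ((-2)² - 312)² = (4 - 312)² = (-308)² = 94864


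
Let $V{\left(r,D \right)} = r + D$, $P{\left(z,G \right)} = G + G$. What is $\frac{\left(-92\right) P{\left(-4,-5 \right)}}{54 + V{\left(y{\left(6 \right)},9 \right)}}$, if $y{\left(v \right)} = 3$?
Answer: $\frac{460}{33} \approx 13.939$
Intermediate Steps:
$P{\left(z,G \right)} = 2 G$
$V{\left(r,D \right)} = D + r$
$\frac{\left(-92\right) P{\left(-4,-5 \right)}}{54 + V{\left(y{\left(6 \right)},9 \right)}} = \frac{\left(-92\right) 2 \left(-5\right)}{54 + \left(9 + 3\right)} = \frac{\left(-92\right) \left(-10\right)}{54 + 12} = \frac{920}{66} = 920 \cdot \frac{1}{66} = \frac{460}{33}$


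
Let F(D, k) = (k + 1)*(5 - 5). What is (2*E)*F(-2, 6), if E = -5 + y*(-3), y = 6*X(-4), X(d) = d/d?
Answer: 0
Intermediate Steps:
X(d) = 1
F(D, k) = 0 (F(D, k) = (1 + k)*0 = 0)
y = 6 (y = 6*1 = 6)
E = -23 (E = -5 + 6*(-3) = -5 - 18 = -23)
(2*E)*F(-2, 6) = (2*(-23))*0 = -46*0 = 0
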